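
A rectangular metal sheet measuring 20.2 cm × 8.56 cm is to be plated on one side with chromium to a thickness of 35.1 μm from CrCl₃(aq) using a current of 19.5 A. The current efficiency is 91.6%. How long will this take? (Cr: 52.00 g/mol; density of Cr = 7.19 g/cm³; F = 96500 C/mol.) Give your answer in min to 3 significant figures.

Plated area = 20.2 × 8.56 = 172.9 cm²
Volume = 172.9 × 35.1×10⁻⁴ cm = 0.6069 cm³
m(Cr) = 0.6069 × 7.19 = 4.364 g
n(Cr) = 4.364 / 52.00 = 0.08392 mol; n(e⁻) = 3 × 0.08392 = 0.2518 mol
Q = 0.2518 × 96500 / 0.916 = 26530 C
t = 26530 / 19.5 = 1361 s = 22.7 min

22.7 min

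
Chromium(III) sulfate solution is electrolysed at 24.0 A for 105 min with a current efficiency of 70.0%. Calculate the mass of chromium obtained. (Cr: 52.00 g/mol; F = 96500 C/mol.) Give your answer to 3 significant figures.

19.0 g

Q = 24.0 × 6300 = 1.512×10^5 C
n(e⁻) = 1.512×10^5 / 96500 = 1.567 mol
Cr³⁺ + 3e⁻ → Cr, so theoretical m(Cr) = 0.5223 × 52.00 = 27.16 g
Actual mass = 70.0% × 27.16 = 19.0 g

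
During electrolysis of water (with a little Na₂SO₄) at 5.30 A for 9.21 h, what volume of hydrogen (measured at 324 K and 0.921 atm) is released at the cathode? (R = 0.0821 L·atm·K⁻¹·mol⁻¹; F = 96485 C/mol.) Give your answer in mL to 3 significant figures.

Q = 5.30 A × 33156 s = 1.757×10^5 C
n(e⁻) = 1.757×10^5 / 96485 = 1.821 mol
2H⁺ + 2e⁻ → H₂, so n(H₂) = 1.821 / 2 = 0.9105 mol
V = nRT/P = 0.9105 × 0.0821 × 324 / 0.921 = 26.30 L
= 26300 mL

26300 mL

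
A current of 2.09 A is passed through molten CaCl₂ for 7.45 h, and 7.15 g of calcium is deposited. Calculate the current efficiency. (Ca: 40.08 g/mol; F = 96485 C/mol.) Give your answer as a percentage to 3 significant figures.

Q = 2.09 × 26820 = 56050 C
n(e⁻) = 56050 / 96485 = 0.5809 mol
Ca²⁺ + 2e⁻ → Ca, so theoretical n(Ca) = 0.2905 mol → 11.64 g
Efficiency = 7.15 / 11.64 = 0.6143 = 61.4%

61.4%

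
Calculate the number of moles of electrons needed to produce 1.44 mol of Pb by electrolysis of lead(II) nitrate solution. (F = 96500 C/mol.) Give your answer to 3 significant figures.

Pb²⁺ + 2e⁻ → Pb, so n(e⁻) = 2 × 1.44 = 2.880 mol

2.88 mol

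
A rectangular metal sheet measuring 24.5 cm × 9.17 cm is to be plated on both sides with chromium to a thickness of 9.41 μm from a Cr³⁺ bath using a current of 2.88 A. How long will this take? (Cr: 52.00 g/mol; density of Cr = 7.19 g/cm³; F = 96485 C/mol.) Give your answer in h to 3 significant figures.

Plated area = 2 × 24.5 × 9.17 = 449.3 cm²
Volume = 449.3 × 9.41×10⁻⁴ cm = 0.4228 cm³
m(Cr) = 0.4228 × 7.19 = 3.040 g
n(Cr) = 3.040 / 52.00 = 0.05846 mol; n(e⁻) = 3 × 0.05846 = 0.1754 mol
Q = 0.1754 × 96485 = 16920 C
t = 16920 / 2.88 = 5875 s = 1.63 h

1.63 h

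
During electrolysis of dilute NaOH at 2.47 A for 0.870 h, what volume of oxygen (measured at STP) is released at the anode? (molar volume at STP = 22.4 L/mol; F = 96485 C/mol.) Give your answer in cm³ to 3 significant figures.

449 cm³

Charge passed = 2.47 × 3132 = 7736 C
n(e⁻) = Q/F = 7736/96485 = 0.08018 mol
2H₂O → O₂ + 4H⁺ + 4e⁻, so n(O₂) = 0.08018 / 4 = 0.02005 mol
V = 0.02005 × 22.4 = 0.4491 L
= 449 cm³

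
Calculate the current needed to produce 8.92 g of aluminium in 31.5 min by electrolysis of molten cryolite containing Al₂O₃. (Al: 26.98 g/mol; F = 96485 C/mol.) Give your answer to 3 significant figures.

n(Al) = 8.92 / 26.98 = 0.3306 mol
Al³⁺ + 3e⁻ → Al, so n(e⁻) = 3 × 0.3306 = 0.9918 mol
Q = 0.9918 × 96485 = 95690 C
I = Q / t = 95690 / 1890 s = 50.6 A

50.6 A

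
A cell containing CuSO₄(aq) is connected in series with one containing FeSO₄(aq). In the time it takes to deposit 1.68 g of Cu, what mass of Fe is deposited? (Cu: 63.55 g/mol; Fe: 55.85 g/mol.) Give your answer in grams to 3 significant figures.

n(Cu) = 1.68 / 63.55 = 0.02644 mol
Cu²⁺ + 2e⁻ → Cu, so n(e⁻) = 2 × 0.02644 = 0.05288 mol
In series, the same 0.05288 mol of electrons flows through the second cell.
Fe²⁺ + 2e⁻ → Fe, so n(Fe) = 0.05288 / 2 = 0.02644 mol
m(Fe) = 0.02644 × 55.85 = 1.48 g

1.48 g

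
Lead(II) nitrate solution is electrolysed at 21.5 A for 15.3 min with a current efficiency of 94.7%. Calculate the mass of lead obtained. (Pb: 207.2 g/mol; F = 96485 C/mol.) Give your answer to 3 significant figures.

Q = 21.5 × 918 = 19740 C
n(e⁻) = 19740 / 96485 = 0.2046 mol
Pb²⁺ + 2e⁻ → Pb, so theoretical m(Pb) = 0.1023 × 207.2 = 21.20 g
Actual mass = 94.7% × 21.20 = 20.1 g

20.1 g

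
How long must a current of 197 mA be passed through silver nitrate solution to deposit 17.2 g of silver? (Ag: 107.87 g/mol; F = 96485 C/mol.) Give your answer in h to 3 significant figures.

21.7 h

n(Ag) = 17.2 / 107.87 = 0.1595 mol
Ag⁺ + e⁻ → Ag, so n(e⁻) = 0.1595 mol
Q = 0.1595 × 96485 = 15390 C
t = Q / I = 15390 / 0.197 = 78120 s = 21.7 h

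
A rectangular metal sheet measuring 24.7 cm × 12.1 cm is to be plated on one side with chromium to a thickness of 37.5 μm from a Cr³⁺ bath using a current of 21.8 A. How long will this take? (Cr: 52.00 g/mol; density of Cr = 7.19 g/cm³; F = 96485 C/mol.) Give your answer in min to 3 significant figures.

Plated area = 24.7 × 12.1 = 298.9 cm²
Volume = 298.9 × 37.5×10⁻⁴ cm = 1.121 cm³
m(Cr) = 1.121 × 7.19 = 8.060 g
n(Cr) = 8.060 / 52.00 = 0.1550 mol; n(e⁻) = 3 × 0.1550 = 0.4650 mol
Q = 0.4650 × 96485 = 44870 C
t = 44870 / 21.8 = 2058 s = 34.3 min

34.3 min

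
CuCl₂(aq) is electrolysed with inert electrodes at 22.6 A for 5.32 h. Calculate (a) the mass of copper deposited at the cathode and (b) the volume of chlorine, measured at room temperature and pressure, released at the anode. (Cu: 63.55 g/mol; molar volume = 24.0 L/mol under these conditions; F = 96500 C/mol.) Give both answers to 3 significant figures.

Q = 22.6 × 19152 = 4.328×10^5 C; n(e⁻) = 4.328×10^5 / 96500 = 4.485 mol
Cathode: Cu²⁺ + 2e⁻ → Cu → n(Cu) = 4.485/2 = 2.243 mol → 143 g
Anode: 2Cl⁻ → Cl₂ + 2e⁻ → n(Cl₂) = 4.485/2 = 2.243 mol → 53.8 L

143 g Cu; 53.8 L Cl₂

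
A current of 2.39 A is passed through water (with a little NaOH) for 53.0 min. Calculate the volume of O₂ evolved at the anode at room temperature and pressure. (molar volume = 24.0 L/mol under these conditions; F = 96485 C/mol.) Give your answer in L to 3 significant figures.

Q = It = 2.39 × 3180 = 7600 C
n(e⁻) = 7600 / 96485 = 0.07877 mol
2H₂O → O₂ + 4H⁺ + 4e⁻, so n(O₂) = 0.07877 / 4 = 0.01969 mol
V = 0.01969 × 24.0 = 0.4726 L

0.473 L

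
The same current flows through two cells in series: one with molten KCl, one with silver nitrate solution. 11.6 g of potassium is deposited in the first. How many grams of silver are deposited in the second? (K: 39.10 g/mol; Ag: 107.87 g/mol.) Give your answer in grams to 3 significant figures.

n(K) = 11.6 / 39.10 = 0.2967 mol
K⁺ + e⁻ → K, so n(e⁻) = 0.2967 mol
In series, the same 0.2967 mol of electrons flows through the second cell.
Ag⁺ + e⁻ → Ag, so n(Ag) = 0.2967 mol
m(Ag) = 0.2967 × 107.87 = 32.0 g

32.0 g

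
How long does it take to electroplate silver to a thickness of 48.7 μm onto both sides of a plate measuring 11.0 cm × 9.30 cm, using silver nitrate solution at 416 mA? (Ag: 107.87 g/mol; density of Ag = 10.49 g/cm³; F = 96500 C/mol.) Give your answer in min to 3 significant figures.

Plated area = 2 × 11.0 × 9.30 = 204.6 cm²
Volume = 204.6 × 48.7×10⁻⁴ cm = 0.9964 cm³
m(Ag) = 0.9964 × 10.49 = 10.45 g
n(Ag) = 10.45 / 107.87 = 0.09688 mol; n(e⁻) = 0.09688 mol
Q = 0.09688 × 96500 = 9349 C
t = 9349 / 0.416 = 22470 s = 375 min

375 min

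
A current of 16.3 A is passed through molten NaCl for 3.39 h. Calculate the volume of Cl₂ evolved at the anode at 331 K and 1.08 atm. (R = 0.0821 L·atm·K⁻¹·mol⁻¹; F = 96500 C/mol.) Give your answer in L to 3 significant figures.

Q = It = 16.3 × 12204 = 1.989×10^5 C
n(e⁻) = 1.989×10^5 / 96500 = 2.061 mol
2Cl⁻ → Cl₂ + 2e⁻, so n(Cl₂) = 2.061 / 2 = 1.031 mol
V = nRT/P = 1.031 × 0.0821 × 331 / 1.08 = 25.94 L

25.9 L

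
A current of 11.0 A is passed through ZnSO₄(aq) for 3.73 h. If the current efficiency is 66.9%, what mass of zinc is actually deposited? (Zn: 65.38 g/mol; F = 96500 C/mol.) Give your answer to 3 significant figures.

Q = 11.0 × 13428 = 1.477×10^5 C
n(e⁻) = 1.477×10^5 / 96500 = 1.531 mol
Zn²⁺ + 2e⁻ → Zn, so theoretical m(Zn) = 0.7655 × 65.38 = 50.05 g
Actual mass = 66.9% × 50.05 = 33.5 g

33.5 g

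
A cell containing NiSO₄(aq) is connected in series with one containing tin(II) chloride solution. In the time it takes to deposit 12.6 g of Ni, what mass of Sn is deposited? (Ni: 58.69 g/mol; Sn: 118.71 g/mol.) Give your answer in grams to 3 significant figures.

n(Ni) = 12.6 / 58.69 = 0.2147 mol
Ni²⁺ + 2e⁻ → Ni, so n(e⁻) = 2 × 0.2147 = 0.4294 mol
In series, the same 0.4294 mol of electrons flows through the second cell.
Sn²⁺ + 2e⁻ → Sn, so n(Sn) = 0.4294 / 2 = 0.2147 mol
m(Sn) = 0.2147 × 118.71 = 25.5 g

25.5 g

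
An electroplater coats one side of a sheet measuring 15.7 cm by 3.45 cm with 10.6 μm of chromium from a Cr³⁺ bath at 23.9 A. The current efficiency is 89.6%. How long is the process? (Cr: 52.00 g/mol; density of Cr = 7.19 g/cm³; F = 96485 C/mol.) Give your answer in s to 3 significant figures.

Plated area = 15.7 × 3.45 = 54.17 cm²
Volume = 54.17 × 10.6×10⁻⁴ cm = 0.05742 cm³
m(Cr) = 0.05742 × 7.19 = 0.4128 g
n(Cr) = 0.4128 / 52.00 = 0.007938 mol; n(e⁻) = 3 × 0.007938 = 0.02381 mol
Q = 0.02381 × 96485 / 0.896 = 2564 C
t = 2564 / 23.9 = 107.3 s

107 s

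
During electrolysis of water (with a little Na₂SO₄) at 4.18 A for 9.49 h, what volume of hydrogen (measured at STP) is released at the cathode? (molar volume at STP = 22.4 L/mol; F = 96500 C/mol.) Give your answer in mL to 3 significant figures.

Q = It = 4.18 × 34164 = 1.428×10^5 C
n(e⁻) = 1.428×10^5 / 96500 = 1.480 mol
2H⁺ + 2e⁻ → H₂, so n(H₂) = 1.480 / 2 = 0.7400 mol
V = 0.7400 × 22.4 = 16.58 L
= 16600 mL

16600 mL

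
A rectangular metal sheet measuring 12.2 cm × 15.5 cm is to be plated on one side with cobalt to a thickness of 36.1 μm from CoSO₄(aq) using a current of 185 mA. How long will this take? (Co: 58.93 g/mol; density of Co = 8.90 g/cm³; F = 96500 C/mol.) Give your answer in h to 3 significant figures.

29.9 h

Plated area = 12.2 × 15.5 = 189.1 cm²
Volume = 189.1 × 36.1×10⁻⁴ cm = 0.6827 cm³
m(Co) = 0.6827 × 8.90 = 6.076 g
n(Co) = 6.076 / 58.93 = 0.1031 mol; n(e⁻) = 2 × 0.1031 = 0.2062 mol
Q = 0.2062 × 96500 = 19900 C
t = 19900 / 0.185 = 1.076×10^5 s = 29.9 h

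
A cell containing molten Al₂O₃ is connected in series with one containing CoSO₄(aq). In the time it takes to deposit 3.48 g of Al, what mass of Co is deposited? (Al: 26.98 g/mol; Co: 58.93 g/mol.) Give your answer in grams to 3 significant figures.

n(Al) = 3.48 / 26.98 = 0.1290 mol
Al³⁺ + 3e⁻ → Al, so n(e⁻) = 3 × 0.1290 = 0.3870 mol
Since the cells are in series, n(e⁻) in the Co cell is also 0.3870 mol.
Co²⁺ + 2e⁻ → Co, so n(Co) = 0.3870 / 2 = 0.1935 mol
m(Co) = 0.1935 × 58.93 = 11.4 g

11.4 g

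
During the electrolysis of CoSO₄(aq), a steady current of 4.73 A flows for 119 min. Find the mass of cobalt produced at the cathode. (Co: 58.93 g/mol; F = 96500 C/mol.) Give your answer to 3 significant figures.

10.3 g

Charge passed = 4.73 × 7140 = 33770 C
n(e⁻) = Q/F = 33770/96500 = 0.3499 mol
Co²⁺ + 2e⁻ → Co, so n(Co) = 0.3499 / 2 = 0.1750 mol
m = 0.1750 × 58.93 = 10.3 g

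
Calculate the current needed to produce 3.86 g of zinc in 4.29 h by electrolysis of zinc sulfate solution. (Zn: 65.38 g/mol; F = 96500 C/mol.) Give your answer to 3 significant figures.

n(Zn) = 3.86 / 65.38 = 0.05904 mol
Zn²⁺ + 2e⁻ → Zn, so n(e⁻) = 2 × 0.05904 = 0.1181 mol
Q = 0.1181 × 96500 = 11400 C
I = Q / t = 11400 / 15444 s = 0.738 A

0.738 A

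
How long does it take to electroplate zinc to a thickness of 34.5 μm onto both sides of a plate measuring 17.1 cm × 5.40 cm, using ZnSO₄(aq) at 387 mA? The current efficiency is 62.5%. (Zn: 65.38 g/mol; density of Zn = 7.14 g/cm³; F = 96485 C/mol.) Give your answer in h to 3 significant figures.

15.4 h

Plated area = 2 × 17.1 × 5.40 = 184.7 cm²
Volume = 184.7 × 34.5×10⁻⁴ cm = 0.6372 cm³
m(Zn) = 0.6372 × 7.14 = 4.550 g
n(Zn) = 4.550 / 65.38 = 0.06959 mol; n(e⁻) = 2 × 0.06959 = 0.1392 mol
Q = 0.1392 × 96485 / 0.625 = 21490 C
t = 21490 / 0.387 = 55530 s = 15.4 h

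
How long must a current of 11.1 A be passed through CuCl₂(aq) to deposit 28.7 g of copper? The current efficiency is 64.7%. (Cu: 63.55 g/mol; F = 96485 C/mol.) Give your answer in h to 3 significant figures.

n(Cu) = 28.7 / 63.55 = 0.4516 mol
Cu²⁺ + 2e⁻ → Cu, so n(e⁻) = 2 × 0.4516 = 0.9032 mol
Q = 0.9032 × 96485 / 0.647 = 1.347×10^5 C
t = Q / I = 1.347×10^5 / 11.1 = 12140 s = 3.37 h

3.37 h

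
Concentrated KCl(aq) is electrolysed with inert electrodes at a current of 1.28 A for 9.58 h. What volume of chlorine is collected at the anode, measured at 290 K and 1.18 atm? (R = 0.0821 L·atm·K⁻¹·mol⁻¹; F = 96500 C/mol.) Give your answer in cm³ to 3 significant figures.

Charge passed = 1.28 × 34488 = 44140 C
Moles of electrons = 44140 / 96500 = 0.4574 mol
2Cl⁻ → Cl₂ + 2e⁻, so n(Cl₂) = 0.4574 / 2 = 0.2287 mol
V = nRT/P = 0.2287 × 0.0821 × 290 / 1.18 = 4.615 L
= 4620 cm³

4620 cm³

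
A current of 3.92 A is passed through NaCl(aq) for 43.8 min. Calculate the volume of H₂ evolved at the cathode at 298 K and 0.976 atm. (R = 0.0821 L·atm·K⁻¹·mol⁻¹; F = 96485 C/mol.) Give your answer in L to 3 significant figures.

1.34 L

Q = 3.92 A × 2628 s = 10300 C
n(e⁻) = 10300 / 96485 = 0.1068 mol
2H⁺ + 2e⁻ → H₂, so n(H₂) = 0.1068 / 2 = 0.05340 mol
V = nRT/P = 0.05340 × 0.0821 × 298 / 0.976 = 1.339 L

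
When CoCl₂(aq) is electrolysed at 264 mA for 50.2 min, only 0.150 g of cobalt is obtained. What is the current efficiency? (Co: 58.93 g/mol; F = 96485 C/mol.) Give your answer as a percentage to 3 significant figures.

61.8%

Q = 0.264 × 3012 = 795.2 C
n(e⁻) = 795.2 / 96485 = 0.008242 mol
Co²⁺ + 2e⁻ → Co, so theoretical n(Co) = 0.004121 mol → 0.2429 g
Efficiency = 0.150 / 0.2429 = 0.6175 = 61.8%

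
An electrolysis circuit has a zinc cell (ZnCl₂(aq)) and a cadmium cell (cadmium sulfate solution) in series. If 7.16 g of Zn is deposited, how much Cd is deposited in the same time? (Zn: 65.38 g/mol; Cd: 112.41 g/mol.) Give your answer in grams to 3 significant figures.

12.3 g

n(Zn) = 7.16 / 65.38 = 0.1095 mol
Zn²⁺ + 2e⁻ → Zn, so n(e⁻) = 2 × 0.1095 = 0.2190 mol
Since the cells are in series, n(e⁻) in the Cd cell is also 0.2190 mol.
Cd²⁺ + 2e⁻ → Cd, so n(Cd) = 0.2190 / 2 = 0.1095 mol
m(Cd) = 0.1095 × 112.41 = 12.3 g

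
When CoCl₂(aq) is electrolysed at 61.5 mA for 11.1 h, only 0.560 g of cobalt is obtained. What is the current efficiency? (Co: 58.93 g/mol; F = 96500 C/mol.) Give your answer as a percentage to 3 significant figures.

Q = 0.0615 × 39960 = 2458 C
n(e⁻) = 2458 / 96500 = 0.02547 mol
Co²⁺ + 2e⁻ → Co, so theoretical n(Co) = 0.01274 mol → 0.7508 g
Efficiency = 0.560 / 0.7508 = 0.7459 = 74.6%

74.6%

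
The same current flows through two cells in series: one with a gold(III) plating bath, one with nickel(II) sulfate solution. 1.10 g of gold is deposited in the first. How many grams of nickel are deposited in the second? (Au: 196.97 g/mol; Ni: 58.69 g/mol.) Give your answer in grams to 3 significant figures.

0.492 g

n(Au) = 1.10 / 196.97 = 0.005585 mol
Au³⁺ + 3e⁻ → Au, so n(e⁻) = 3 × 0.005585 = 0.01676 mol
Since the cells are in series, n(e⁻) in the Ni cell is also 0.01676 mol.
Ni²⁺ + 2e⁻ → Ni, so n(Ni) = 0.01676 / 2 = 0.008380 mol
m(Ni) = 0.008380 × 58.69 = 0.492 g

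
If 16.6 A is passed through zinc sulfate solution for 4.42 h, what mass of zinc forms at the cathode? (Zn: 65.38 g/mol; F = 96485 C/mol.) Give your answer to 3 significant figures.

Charge passed = 16.6 × 15912 = 2.641×10^5 C
n(e⁻) = 2.641×10^5 / 96485 = 2.737 mol
Zn²⁺ + 2e⁻ → Zn, so n(Zn) = 2.737 / 2 = 1.369 mol
m = 1.369 × 65.38 = 89.5 g

89.5 g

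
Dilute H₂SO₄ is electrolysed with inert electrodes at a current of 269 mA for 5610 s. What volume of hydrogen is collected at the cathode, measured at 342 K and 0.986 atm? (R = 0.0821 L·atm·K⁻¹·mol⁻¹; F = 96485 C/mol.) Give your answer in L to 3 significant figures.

Q = It = 0.269 × 5610 = 1509 C
n(e⁻) = 1509 / 96485 = 0.01564 mol
2H⁺ + 2e⁻ → H₂, so n(H₂) = 0.01564 / 2 = 0.007820 mol
V = nRT/P = 0.007820 × 0.0821 × 342 / 0.986 = 0.2227 L

0.223 L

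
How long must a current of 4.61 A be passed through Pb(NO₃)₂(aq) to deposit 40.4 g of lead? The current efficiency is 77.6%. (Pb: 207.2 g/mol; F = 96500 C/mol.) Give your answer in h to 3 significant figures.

2.92 h

n(Pb) = 40.4 / 207.2 = 0.1950 mol
Pb²⁺ + 2e⁻ → Pb, so n(e⁻) = 2 × 0.1950 = 0.3900 mol
Q = 0.3900 × 96500 / 0.776 = 48500 C
t = Q / I = 48500 / 4.61 = 10520 s = 2.92 h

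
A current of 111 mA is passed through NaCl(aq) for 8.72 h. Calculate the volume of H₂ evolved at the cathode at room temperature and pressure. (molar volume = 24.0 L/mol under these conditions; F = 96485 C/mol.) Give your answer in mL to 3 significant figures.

Q = 0.111 A × 31392 s = 3485 C
n(e⁻) = Q/F = 3485/96485 = 0.03612 mol
2H⁺ + 2e⁻ → H₂, so n(H₂) = 0.03612 / 2 = 0.01806 mol
V = 0.01806 × 24.0 = 0.4334 L
= 433 mL

433 mL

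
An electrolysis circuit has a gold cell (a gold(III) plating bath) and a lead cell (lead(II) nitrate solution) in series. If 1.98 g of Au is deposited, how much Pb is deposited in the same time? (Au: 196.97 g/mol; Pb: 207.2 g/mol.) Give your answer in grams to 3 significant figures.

3.12 g

n(Au) = 1.98 / 196.97 = 0.01005 mol
Au³⁺ + 3e⁻ → Au, so n(e⁻) = 3 × 0.01005 = 0.03015 mol
Same current for the same time ⇒ same n(e⁻) = 0.03015 mol in both cells.
Pb²⁺ + 2e⁻ → Pb, so n(Pb) = 0.03015 / 2 = 0.01508 mol
m(Pb) = 0.01508 × 207.2 = 3.12 g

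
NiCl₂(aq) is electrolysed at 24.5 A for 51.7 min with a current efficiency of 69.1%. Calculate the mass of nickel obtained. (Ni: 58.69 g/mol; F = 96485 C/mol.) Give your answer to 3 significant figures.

16.0 g

Q = 24.5 × 3102 = 76000 C
n(e⁻) = 76000 / 96485 = 0.7877 mol
Ni²⁺ + 2e⁻ → Ni, so theoretical m(Ni) = 0.3939 × 58.69 = 23.12 g
Actual mass = 69.1% × 23.12 = 16.0 g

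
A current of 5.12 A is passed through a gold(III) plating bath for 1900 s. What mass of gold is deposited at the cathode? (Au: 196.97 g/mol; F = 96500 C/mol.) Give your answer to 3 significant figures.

6.62 g

Q = It = 5.12 × 1900 = 9728 C
n(e⁻) = 9728 / 96500 = 0.1008 mol
Au³⁺ + 3e⁻ → Au, so n(Au) = 0.1008 / 3 = 0.03360 mol
m = 0.03360 × 196.97 = 6.62 g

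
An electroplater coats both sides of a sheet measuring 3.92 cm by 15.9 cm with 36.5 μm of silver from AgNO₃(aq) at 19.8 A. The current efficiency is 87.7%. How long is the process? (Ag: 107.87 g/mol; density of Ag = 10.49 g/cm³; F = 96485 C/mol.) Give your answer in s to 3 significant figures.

246 s

Plated area = 2 × 3.92 × 15.9 = 124.7 cm²
Volume = 124.7 × 36.5×10⁻⁴ cm = 0.4552 cm³
m(Ag) = 0.4552 × 10.49 = 4.775 g
n(Ag) = 4.775 / 107.87 = 0.04427 mol; n(e⁻) = 0.04427 mol
Q = 0.04427 × 96485 / 0.877 = 4870 C
t = 4870 / 19.8 = 246.0 s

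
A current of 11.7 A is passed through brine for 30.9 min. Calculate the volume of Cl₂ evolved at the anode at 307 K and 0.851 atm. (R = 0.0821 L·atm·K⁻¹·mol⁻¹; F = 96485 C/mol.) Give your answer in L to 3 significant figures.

Q = It = 11.7 × 1854 = 21690 C
Moles of electrons = 21690 / 96485 = 0.2248 mol
2Cl⁻ → Cl₂ + 2e⁻, so n(Cl₂) = 0.2248 / 2 = 0.1124 mol
V = nRT/P = 0.1124 × 0.0821 × 307 / 0.851 = 3.329 L

3.33 L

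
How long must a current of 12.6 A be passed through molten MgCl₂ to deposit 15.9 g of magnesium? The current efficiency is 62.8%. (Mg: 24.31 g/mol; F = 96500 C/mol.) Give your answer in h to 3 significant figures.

n(Mg) = 15.9 / 24.31 = 0.6541 mol
Mg²⁺ + 2e⁻ → Mg, so n(e⁻) = 2 × 0.6541 = 1.308 mol
Q = 1.308 × 96500 / 0.628 = 2.010×10^5 C
t = Q / I = 2.010×10^5 / 12.6 = 15950 s = 4.43 h

4.43 h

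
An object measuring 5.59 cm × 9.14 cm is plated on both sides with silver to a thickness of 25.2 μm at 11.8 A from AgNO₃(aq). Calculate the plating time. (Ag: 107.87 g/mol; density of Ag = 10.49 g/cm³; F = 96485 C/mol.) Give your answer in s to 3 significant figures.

205 s

Plated area = 2 × 5.59 × 9.14 = 102.2 cm²
Volume = 102.2 × 25.2×10⁻⁴ cm = 0.2575 cm³
m(Ag) = 0.2575 × 10.49 = 2.701 g
n(Ag) = 2.701 / 107.87 = 0.02504 mol; n(e⁻) = 0.02504 mol
Q = 0.02504 × 96485 = 2416 C
t = 2416 / 11.8 = 204.7 s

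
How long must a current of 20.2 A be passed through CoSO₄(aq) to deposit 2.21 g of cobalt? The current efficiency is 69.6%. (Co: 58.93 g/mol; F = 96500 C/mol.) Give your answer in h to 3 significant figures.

n(Co) = 2.21 / 58.93 = 0.03750 mol
Co²⁺ + 2e⁻ → Co, so n(e⁻) = 2 × 0.03750 = 0.07500 mol
Q = 0.07500 × 96500 / 0.696 = 10400 C
t = Q / I = 10400 / 20.2 = 514.9 s = 0.143 h

0.143 h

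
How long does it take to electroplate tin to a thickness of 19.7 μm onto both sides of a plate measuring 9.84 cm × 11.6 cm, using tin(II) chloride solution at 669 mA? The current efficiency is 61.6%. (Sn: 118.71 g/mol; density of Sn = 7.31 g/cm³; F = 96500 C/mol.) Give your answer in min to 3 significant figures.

216 min

Plated area = 2 × 9.84 × 11.6 = 228.3 cm²
Volume = 228.3 × 19.7×10⁻⁴ cm = 0.4498 cm³
m(Sn) = 0.4498 × 7.31 = 3.288 g
n(Sn) = 3.288 / 118.71 = 0.02770 mol; n(e⁻) = 2 × 0.02770 = 0.05540 mol
Q = 0.05540 × 96500 / 0.616 = 8679 C
t = 8679 / 0.669 = 12970 s = 216 min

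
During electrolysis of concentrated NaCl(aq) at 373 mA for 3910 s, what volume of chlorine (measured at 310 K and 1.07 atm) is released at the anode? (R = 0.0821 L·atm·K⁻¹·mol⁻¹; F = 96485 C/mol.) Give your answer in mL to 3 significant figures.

180 mL

Charge passed = 0.373 × 3910 = 1458 C
n(e⁻) = 1458 / 96485 = 0.01511 mol
2Cl⁻ → Cl₂ + 2e⁻, so n(Cl₂) = 0.01511 / 2 = 0.007555 mol
V = nRT/P = 0.007555 × 0.0821 × 310 / 1.07 = 0.1797 L
= 180 mL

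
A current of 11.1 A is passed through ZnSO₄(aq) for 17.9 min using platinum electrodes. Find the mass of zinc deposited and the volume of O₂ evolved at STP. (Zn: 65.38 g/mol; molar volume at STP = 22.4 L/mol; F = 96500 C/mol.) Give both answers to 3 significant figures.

Q = 11.1 × 1074 = 11920 C; n(e⁻) = 11920 / 96500 = 0.1235 mol
Cathode: Zn²⁺ + 2e⁻ → Zn → n(Zn) = 0.1235/2 = 0.06175 mol → 4.04 g
Anode: 2H₂O → O₂ + 4H⁺ + 4e⁻ → n(O₂) = 0.1235/4 = 0.03088 mol → 0.692 L

4.04 g Zn; 0.692 L O₂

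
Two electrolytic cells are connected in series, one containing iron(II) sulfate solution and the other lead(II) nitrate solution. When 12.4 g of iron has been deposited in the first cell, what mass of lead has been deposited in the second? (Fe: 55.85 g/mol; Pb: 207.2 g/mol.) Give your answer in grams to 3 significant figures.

n(Fe) = 12.4 / 55.85 = 0.2220 mol
Fe²⁺ + 2e⁻ → Fe, so n(e⁻) = 2 × 0.2220 = 0.4440 mol
In series, the same 0.4440 mol of electrons flows through the second cell.
Pb²⁺ + 2e⁻ → Pb, so n(Pb) = 0.4440 / 2 = 0.2220 mol
m(Pb) = 0.2220 × 207.2 = 46.0 g

46.0 g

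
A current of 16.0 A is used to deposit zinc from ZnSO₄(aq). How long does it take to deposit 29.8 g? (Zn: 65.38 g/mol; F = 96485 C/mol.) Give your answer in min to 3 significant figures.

n(Zn) = 29.8 / 65.38 = 0.4558 mol
Zn²⁺ + 2e⁻ → Zn, so n(e⁻) = 2 × 0.4558 = 0.9116 mol
Q = 0.9116 × 96485 = 87960 C
t = Q / I = 87960 / 16.0 = 5498 s = 91.6 min

91.6 min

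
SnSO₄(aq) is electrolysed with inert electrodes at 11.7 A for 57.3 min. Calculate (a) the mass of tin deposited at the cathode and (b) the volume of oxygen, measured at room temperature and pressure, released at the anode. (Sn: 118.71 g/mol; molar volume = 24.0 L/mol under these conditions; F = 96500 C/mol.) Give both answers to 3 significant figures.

24.7 g Sn; 2.50 L O₂

Q = 11.7 × 3438 = 40220 C; n(e⁻) = 40220 / 96500 = 0.4168 mol
Cathode: Sn²⁺ + 2e⁻ → Sn → n(Sn) = 0.4168/2 = 0.2084 mol → 24.7 g
Anode: 2H₂O → O₂ + 4H⁺ + 4e⁻ → n(O₂) = 0.4168/4 = 0.1042 mol → 2.50 L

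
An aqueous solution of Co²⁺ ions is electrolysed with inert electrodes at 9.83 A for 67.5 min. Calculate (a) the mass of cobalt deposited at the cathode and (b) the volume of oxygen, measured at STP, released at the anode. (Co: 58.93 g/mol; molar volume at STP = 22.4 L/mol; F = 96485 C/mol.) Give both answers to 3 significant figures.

12.2 g Co; 2.31 L O₂

Q = 9.83 × 4050 = 39810 C; n(e⁻) = 39810 / 96485 = 0.4126 mol
Cathode: Co²⁺ + 2e⁻ → Co → n(Co) = 0.4126/2 = 0.2063 mol → 12.2 g
Anode: 2H₂O → O₂ + 4H⁺ + 4e⁻ → n(O₂) = 0.4126/4 = 0.1032 mol → 2.31 L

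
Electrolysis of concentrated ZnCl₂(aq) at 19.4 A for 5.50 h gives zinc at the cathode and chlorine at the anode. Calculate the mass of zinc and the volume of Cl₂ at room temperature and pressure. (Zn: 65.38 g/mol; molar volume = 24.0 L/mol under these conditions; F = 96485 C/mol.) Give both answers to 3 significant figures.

130 g Zn; 47.8 L Cl₂

Q = 19.4 × 19800 = 3.841×10^5 C; n(e⁻) = 3.841×10^5 / 96485 = 3.981 mol
Cathode: Zn²⁺ + 2e⁻ → Zn → n(Zn) = 3.981/2 = 1.991 mol → 130 g
Anode: 2Cl⁻ → Cl₂ + 2e⁻ → n(Cl₂) = 3.981/2 = 1.991 mol → 47.8 L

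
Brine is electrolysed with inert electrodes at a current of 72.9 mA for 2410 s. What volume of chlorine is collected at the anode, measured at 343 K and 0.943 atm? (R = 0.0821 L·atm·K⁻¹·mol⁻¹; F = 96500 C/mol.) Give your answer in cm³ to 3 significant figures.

27.2 cm³

Q = It = 0.0729 × 2410 = 175.7 C
Moles of electrons = 175.7 / 96500 = 0.001821 mol
2Cl⁻ → Cl₂ + 2e⁻, so n(Cl₂) = 0.001821 / 2 = 9.105×10^-4 mol
V = nRT/P = 9.105×10^-4 × 0.0821 × 343 / 0.943 = 0.02719 L
= 27.2 cm³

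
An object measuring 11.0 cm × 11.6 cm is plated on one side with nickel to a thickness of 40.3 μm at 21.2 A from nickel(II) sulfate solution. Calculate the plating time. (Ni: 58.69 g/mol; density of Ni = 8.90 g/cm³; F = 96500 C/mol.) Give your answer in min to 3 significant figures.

Plated area = 11.0 × 11.6 = 127.6 cm²
Volume = 127.6 × 40.3×10⁻⁴ cm = 0.5142 cm³
m(Ni) = 0.5142 × 8.90 = 4.576 g
n(Ni) = 4.576 / 58.69 = 0.07797 mol; n(e⁻) = 2 × 0.07797 = 0.1559 mol
Q = 0.1559 × 96500 = 15040 C
t = 15040 / 21.2 = 709.4 s = 11.8 min

11.8 min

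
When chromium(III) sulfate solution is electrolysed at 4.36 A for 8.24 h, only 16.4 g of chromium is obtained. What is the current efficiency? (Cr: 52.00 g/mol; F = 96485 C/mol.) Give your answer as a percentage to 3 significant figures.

70.6%

Q = 4.36 × 29664 = 1.293×10^5 C
n(e⁻) = 1.293×10^5 / 96485 = 1.340 mol
Cr³⁺ + 3e⁻ → Cr, so theoretical n(Cr) = 0.4467 mol → 23.23 g
Efficiency = 16.4 / 23.23 = 0.7060 = 70.6%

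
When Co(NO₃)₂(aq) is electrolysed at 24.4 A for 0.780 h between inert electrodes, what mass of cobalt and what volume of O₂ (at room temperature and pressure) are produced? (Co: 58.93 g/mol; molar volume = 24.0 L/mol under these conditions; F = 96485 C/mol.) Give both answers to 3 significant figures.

20.9 g Co; 4.26 L O₂

Q = 24.4 × 2808 = 68520 C; n(e⁻) = 68520 / 96485 = 0.7102 mol
Cathode: Co²⁺ + 2e⁻ → Co → n(Co) = 0.7102/2 = 0.3551 mol → 20.9 g
Anode: 2H₂O → O₂ + 4H⁺ + 4e⁻ → n(O₂) = 0.7102/4 = 0.1776 mol → 4.26 L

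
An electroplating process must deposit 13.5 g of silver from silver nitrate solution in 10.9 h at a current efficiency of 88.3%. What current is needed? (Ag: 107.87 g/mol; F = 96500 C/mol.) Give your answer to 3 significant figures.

0.349 A

n(Ag) = 13.5 / 107.87 = 0.1252 mol
Ag⁺ + e⁻ → Ag, so n(e⁻) = 0.1252 mol
Q = 0.1252 × 96500 / 0.883 = 13680 C
I = Q / t = 13680 / 39240 s = 0.349 A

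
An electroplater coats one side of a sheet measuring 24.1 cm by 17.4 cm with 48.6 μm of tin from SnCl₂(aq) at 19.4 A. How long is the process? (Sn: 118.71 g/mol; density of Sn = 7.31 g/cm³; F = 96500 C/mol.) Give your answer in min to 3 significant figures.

Plated area = 24.1 × 17.4 = 419.3 cm²
Volume = 419.3 × 48.6×10⁻⁴ cm = 2.038 cm³
m(Sn) = 2.038 × 7.31 = 14.90 g
n(Sn) = 14.90 / 118.71 = 0.1255 mol; n(e⁻) = 2 × 0.1255 = 0.2510 mol
Q = 0.2510 × 96500 = 24220 C
t = 24220 / 19.4 = 1248 s = 20.8 min

20.8 min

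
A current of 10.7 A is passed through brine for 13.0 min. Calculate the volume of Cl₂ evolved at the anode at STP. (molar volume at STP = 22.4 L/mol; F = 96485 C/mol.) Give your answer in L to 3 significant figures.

0.969 L

Q = 10.7 A × 780 s = 8346 C
n(e⁻) = 8346 / 96485 = 0.08650 mol
2Cl⁻ → Cl₂ + 2e⁻, so n(Cl₂) = 0.08650 / 2 = 0.04325 mol
V = 0.04325 × 22.4 = 0.9688 L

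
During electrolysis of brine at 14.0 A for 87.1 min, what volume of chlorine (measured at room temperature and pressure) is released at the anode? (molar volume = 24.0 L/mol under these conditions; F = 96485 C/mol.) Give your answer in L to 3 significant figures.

Q = It = 14.0 × 5226 = 73160 C
n(e⁻) = 73160 / 96485 = 0.7583 mol
2Cl⁻ → Cl₂ + 2e⁻, so n(Cl₂) = 0.7583 / 2 = 0.3792 mol
V = 0.3792 × 24.0 = 9.101 L

9.10 L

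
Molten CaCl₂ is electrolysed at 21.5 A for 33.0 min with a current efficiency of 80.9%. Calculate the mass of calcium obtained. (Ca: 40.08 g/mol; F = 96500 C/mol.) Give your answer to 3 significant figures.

Q = 21.5 × 1980 = 42570 C
n(e⁻) = 42570 / 96500 = 0.4411 mol
Ca²⁺ + 2e⁻ → Ca, so theoretical m(Ca) = 0.2206 × 40.08 = 8.842 g
Actual mass = 80.9% × 8.842 = 7.15 g

7.15 g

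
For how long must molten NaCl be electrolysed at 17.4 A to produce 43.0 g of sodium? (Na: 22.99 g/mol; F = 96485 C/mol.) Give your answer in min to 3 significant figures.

n(Na) = 43.0 / 22.99 = 1.870 mol
Na⁺ + e⁻ → Na, so n(e⁻) = 1.870 mol
Q = 1.870 × 96485 = 1.804×10^5 C
t = Q / I = 1.804×10^5 / 17.4 = 10370 s = 173 min

173 min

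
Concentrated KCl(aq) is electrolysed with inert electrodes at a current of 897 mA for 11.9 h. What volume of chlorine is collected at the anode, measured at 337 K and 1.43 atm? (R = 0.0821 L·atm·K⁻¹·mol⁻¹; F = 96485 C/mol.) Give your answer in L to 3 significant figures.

Q = It = 0.897 × 42840 = 38430 C
n(e⁻) = Q/F = 38430/96485 = 0.3983 mol
2Cl⁻ → Cl₂ + 2e⁻, so n(Cl₂) = 0.3983 / 2 = 0.1992 mol
V = nRT/P = 0.1992 × 0.0821 × 337 / 1.43 = 3.854 L

3.85 L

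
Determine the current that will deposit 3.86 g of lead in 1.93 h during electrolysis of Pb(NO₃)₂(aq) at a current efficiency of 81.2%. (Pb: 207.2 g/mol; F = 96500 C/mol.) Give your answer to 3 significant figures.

n(Pb) = 3.86 / 207.2 = 0.01863 mol
Pb²⁺ + 2e⁻ → Pb, so n(e⁻) = 2 × 0.01863 = 0.03726 mol
Q = 0.03726 × 96500 / 0.812 = 4428 C
I = Q / t = 4428 / 6948 s = 0.637 A

0.637 A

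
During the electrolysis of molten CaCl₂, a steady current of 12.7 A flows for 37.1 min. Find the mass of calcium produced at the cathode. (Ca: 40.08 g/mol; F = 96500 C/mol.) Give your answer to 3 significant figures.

Q = It = 12.7 × 2226 = 28270 C
Moles of electrons = 28270 / 96500 = 0.2930 mol
Ca²⁺ + 2e⁻ → Ca, so n(Ca) = 0.2930 / 2 = 0.1465 mol
m = 0.1465 × 40.08 = 5.87 g

5.87 g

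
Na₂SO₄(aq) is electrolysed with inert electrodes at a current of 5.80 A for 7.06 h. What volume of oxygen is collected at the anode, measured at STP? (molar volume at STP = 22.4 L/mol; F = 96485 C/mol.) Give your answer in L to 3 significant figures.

8.56 L

Charge passed = 5.80 × 25416 = 1.474×10^5 C
n(e⁻) = 1.474×10^5 / 96485 = 1.528 mol
2H₂O → O₂ + 4H⁺ + 4e⁻, so n(O₂) = 1.528 / 4 = 0.3820 mol
V = 0.3820 × 22.4 = 8.557 L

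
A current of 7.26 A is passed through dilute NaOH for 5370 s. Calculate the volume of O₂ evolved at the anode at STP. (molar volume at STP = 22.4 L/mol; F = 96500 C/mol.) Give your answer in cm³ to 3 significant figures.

Q = 7.26 A × 5370 s = 38990 C
Moles of electrons = 38990 / 96500 = 0.4040 mol
2H₂O → O₂ + 4H⁺ + 4e⁻, so n(O₂) = 0.4040 / 4 = 0.1010 mol
V = 0.1010 × 22.4 = 2.262 L
= 2260 cm³

2260 cm³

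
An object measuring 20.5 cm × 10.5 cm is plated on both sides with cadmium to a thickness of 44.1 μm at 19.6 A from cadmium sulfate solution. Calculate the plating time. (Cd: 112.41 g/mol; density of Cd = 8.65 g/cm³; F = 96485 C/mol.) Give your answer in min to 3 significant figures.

Plated area = 2 × 20.5 × 10.5 = 430.5 cm²
Volume = 430.5 × 44.1×10⁻⁴ cm = 1.899 cm³
m(Cd) = 1.899 × 8.65 = 16.43 g
n(Cd) = 16.43 / 112.41 = 0.1462 mol; n(e⁻) = 2 × 0.1462 = 0.2924 mol
Q = 0.2924 × 96485 = 28210 C
t = 28210 / 19.6 = 1439 s = 24.0 min

24.0 min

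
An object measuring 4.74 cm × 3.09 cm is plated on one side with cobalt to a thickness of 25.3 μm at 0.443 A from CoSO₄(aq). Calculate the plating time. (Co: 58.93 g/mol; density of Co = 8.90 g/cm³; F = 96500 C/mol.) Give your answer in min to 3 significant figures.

40.6 min

Plated area = 4.74 × 3.09 = 14.65 cm²
Volume = 14.65 × 25.3×10⁻⁴ cm = 0.03706 cm³
m(Co) = 0.03706 × 8.90 = 0.3298 g
n(Co) = 0.3298 / 58.93 = 0.005596 mol; n(e⁻) = 2 × 0.005596 = 0.01119 mol
Q = 0.01119 × 96500 = 1080 C
t = 1080 / 0.443 = 2438 s = 40.6 min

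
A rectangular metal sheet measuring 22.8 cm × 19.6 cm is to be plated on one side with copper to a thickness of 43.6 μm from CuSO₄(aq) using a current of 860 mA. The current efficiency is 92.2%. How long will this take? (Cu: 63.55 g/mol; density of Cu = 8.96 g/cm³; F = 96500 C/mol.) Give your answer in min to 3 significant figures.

Plated area = 22.8 × 19.6 = 446.9 cm²
Volume = 446.9 × 43.6×10⁻⁴ cm = 1.948 cm³
m(Cu) = 1.948 × 8.96 = 17.45 g
n(Cu) = 17.45 / 63.55 = 0.2746 mol; n(e⁻) = 2 × 0.2746 = 0.5492 mol
Q = 0.5492 × 96500 / 0.922 = 57480 C
t = 57480 / 0.860 = 66840 s = 1110 min

1110 min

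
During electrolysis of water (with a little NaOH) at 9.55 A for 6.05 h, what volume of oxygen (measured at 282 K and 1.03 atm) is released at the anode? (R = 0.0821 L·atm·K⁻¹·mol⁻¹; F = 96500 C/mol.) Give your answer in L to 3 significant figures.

12.1 L

Q = 9.55 A × 21780 s = 2.080×10^5 C
n(e⁻) = 2.080×10^5 / 96500 = 2.155 mol
2H₂O → O₂ + 4H⁺ + 4e⁻, so n(O₂) = 2.155 / 4 = 0.5388 mol
V = nRT/P = 0.5388 × 0.0821 × 282 / 1.03 = 12.11 L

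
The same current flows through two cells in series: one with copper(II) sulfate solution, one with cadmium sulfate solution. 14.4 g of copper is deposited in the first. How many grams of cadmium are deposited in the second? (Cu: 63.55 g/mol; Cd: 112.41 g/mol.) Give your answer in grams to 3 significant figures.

n(Cu) = 14.4 / 63.55 = 0.2266 mol
Cu²⁺ + 2e⁻ → Cu, so n(e⁻) = 2 × 0.2266 = 0.4532 mol
In series, the same 0.4532 mol of electrons flows through the second cell.
Cd²⁺ + 2e⁻ → Cd, so n(Cd) = 0.4532 / 2 = 0.2266 mol
m(Cd) = 0.2266 × 112.41 = 25.5 g

25.5 g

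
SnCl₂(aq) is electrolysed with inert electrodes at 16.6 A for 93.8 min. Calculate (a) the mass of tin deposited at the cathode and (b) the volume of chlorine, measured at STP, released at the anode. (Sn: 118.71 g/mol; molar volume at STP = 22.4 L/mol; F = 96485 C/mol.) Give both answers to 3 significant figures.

57.5 g Sn; 10.8 L Cl₂

Q = 16.6 × 5628 = 93420 C; n(e⁻) = 93420 / 96485 = 0.9682 mol
Cathode: Sn²⁺ + 2e⁻ → Sn → n(Sn) = 0.9682/2 = 0.4841 mol → 57.5 g
Anode: 2Cl⁻ → Cl₂ + 2e⁻ → n(Cl₂) = 0.9682/2 = 0.4841 mol → 10.8 L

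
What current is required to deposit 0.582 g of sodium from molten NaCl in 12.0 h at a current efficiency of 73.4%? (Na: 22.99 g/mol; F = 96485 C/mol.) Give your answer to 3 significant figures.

n(Na) = 0.582 / 22.99 = 0.02532 mol
Na⁺ + e⁻ → Na, so n(e⁻) = 0.02532 mol
Q = 0.02532 × 96485 / 0.734 = 3328 C
I = Q / t = 3328 / 43200 s = 0.0770 A

0.0770 A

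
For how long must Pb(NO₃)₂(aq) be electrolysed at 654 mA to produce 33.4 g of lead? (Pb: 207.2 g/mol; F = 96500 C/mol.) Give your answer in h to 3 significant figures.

13.2 h

n(Pb) = 33.4 / 207.2 = 0.1612 mol
Pb²⁺ + 2e⁻ → Pb, so n(e⁻) = 2 × 0.1612 = 0.3224 mol
Q = 0.3224 × 96500 = 31110 C
t = Q / I = 31110 / 0.654 = 47570 s = 13.2 h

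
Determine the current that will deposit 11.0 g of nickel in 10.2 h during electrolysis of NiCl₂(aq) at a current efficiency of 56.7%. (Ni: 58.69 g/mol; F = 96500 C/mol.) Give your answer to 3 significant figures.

1.74 A

n(Ni) = 11.0 / 58.69 = 0.1874 mol
Ni²⁺ + 2e⁻ → Ni, so n(e⁻) = 2 × 0.1874 = 0.3748 mol
Q = 0.3748 × 96500 / 0.567 = 63790 C
I = Q / t = 63790 / 36720 s = 1.74 A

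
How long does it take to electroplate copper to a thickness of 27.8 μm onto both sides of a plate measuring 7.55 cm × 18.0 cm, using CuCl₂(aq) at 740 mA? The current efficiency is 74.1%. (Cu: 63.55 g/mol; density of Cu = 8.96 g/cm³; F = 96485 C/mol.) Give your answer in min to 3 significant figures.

625 min

Plated area = 2 × 7.55 × 18.0 = 271.8 cm²
Volume = 271.8 × 27.8×10⁻⁴ cm = 0.7556 cm³
m(Cu) = 0.7556 × 8.96 = 6.770 g
n(Cu) = 6.770 / 63.55 = 0.1065 mol; n(e⁻) = 2 × 0.1065 = 0.2130 mol
Q = 0.2130 × 96485 / 0.741 = 27730 C
t = 27730 / 0.740 = 37470 s = 625 min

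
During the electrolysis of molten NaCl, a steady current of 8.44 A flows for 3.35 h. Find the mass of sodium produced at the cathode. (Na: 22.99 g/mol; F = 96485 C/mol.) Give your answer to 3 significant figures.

24.3 g

Charge passed = 8.44 × 12060 = 1.018×10^5 C
Moles of electrons = 1.018×10^5 / 96485 = 1.055 mol
Na⁺ + e⁻ → Na, so n(Na) = 1.055 mol
m = 1.055 × 22.99 = 24.3 g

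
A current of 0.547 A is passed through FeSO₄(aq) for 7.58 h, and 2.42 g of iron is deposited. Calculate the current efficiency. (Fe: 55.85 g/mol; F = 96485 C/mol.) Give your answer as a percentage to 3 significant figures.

56.0%

Q = 0.547 × 27288 = 14930 C
n(e⁻) = 14930 / 96485 = 0.1547 mol
Fe²⁺ + 2e⁻ → Fe, so theoretical n(Fe) = 0.07735 mol → 4.320 g
Efficiency = 2.42 / 4.320 = 0.5602 = 56.0%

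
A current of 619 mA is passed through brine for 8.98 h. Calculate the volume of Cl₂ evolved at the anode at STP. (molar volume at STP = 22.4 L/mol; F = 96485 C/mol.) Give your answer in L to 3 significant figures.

Charge passed = 0.619 × 32328 = 20010 C
n(e⁻) = Q/F = 20010/96485 = 0.2074 mol
2Cl⁻ → Cl₂ + 2e⁻, so n(Cl₂) = 0.2074 / 2 = 0.1037 mol
V = 0.1037 × 22.4 = 2.323 L

2.32 L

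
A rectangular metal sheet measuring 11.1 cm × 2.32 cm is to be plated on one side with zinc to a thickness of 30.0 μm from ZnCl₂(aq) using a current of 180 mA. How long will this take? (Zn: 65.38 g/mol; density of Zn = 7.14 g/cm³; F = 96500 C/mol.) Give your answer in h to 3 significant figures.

Plated area = 11.1 × 2.32 = 25.75 cm²
Volume = 25.75 × 30.0×10⁻⁴ cm = 0.07725 cm³
m(Zn) = 0.07725 × 7.14 = 0.5516 g
n(Zn) = 0.5516 / 65.38 = 0.008437 mol; n(e⁻) = 2 × 0.008437 = 0.01687 mol
Q = 0.01687 × 96500 = 1628 C
t = 1628 / 0.180 = 9044 s = 2.51 h

2.51 h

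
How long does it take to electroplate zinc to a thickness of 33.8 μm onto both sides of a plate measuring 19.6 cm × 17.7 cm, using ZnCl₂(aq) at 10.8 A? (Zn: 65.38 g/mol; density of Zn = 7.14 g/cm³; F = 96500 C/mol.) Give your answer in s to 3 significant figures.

4580 s

Plated area = 2 × 19.6 × 17.7 = 693.8 cm²
Volume = 693.8 × 33.8×10⁻⁴ cm = 2.345 cm³
m(Zn) = 2.345 × 7.14 = 16.74 g
n(Zn) = 16.74 / 65.38 = 0.2560 mol; n(e⁻) = 2 × 0.2560 = 0.5120 mol
Q = 0.5120 × 96500 = 49410 C
t = 49410 / 10.8 = 4575 s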